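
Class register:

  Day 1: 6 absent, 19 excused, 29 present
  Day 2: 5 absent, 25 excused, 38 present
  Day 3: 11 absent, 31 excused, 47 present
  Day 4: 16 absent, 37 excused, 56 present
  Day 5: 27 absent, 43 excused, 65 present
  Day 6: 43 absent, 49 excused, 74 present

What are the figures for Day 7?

70 absent, 55 excused, 83 present

For the absent, each term is the sum of the two before it: 6, 5, 11, 16, 27, 43 → 70.
Excused: 19, 25, 31, 37, 43, 49 → 55 (+6 each step).
For the present, +9 each step: 29, 38, 47, 56, 65, 74 → 83.
So the next record is 70 absent, 55 excused, 83 present.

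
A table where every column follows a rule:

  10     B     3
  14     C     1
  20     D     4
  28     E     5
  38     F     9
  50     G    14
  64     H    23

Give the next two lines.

80  I  37; 98  J  60

First component goes 10, 14, 20, 28, 38, 50, 64 → 80 → 98 (differences are 4, 6, 8, … (increasing by 2 each time)).
Letter: letters move forward 1 place in the alphabet; B, C, D, E, F, G, H → I → J.
Third component: each term is the sum of the two before it; 3, 1, 4, 5, 9, 14, 23 → 37 → 60.
Putting the parts together: 80  I  37 and then 98  J  60.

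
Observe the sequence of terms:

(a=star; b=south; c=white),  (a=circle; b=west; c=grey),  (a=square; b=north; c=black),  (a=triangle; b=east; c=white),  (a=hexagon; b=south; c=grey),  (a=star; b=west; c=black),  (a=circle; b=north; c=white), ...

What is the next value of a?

A goes star, circle, square, triangle, hexagon, star, circle → square (repeats star → circle → square → triangle → hexagon).

square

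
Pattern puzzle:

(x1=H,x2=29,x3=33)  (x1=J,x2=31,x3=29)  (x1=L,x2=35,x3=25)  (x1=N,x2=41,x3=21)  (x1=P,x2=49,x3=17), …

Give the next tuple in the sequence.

X1: H, J, L, N, P → R (letters move forward 2 places in the alphabet).
X2: differences are 2, 4, 6, … (increasing by 2 each time), so 29, 31, 35, 41, 49 → 59.
X3: −4 each step; 33, 29, 25, 21, 17 → 13.
Putting it together: (x1=R,x2=59,x3=13).

(x1=R,x2=59,x3=13)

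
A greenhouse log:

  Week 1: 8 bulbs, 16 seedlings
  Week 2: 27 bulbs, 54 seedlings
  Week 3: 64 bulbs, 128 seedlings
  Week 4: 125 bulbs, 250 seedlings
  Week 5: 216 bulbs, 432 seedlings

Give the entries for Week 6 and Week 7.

343 bulbs, 686 seedlings; 512 bulbs, 1024 seedlings

Bulbs: perfect cubes: 2³, 3³, 4³, …; 8, 27, 64, 125, 216 → 343 → 512.
Seedlings — always 2 × the bulbs: 16, 54, 128, 250, 432 → 686 → 1024.
Putting the parts together: 343 bulbs, 686 seedlings and then 512 bulbs, 1024 seedlings.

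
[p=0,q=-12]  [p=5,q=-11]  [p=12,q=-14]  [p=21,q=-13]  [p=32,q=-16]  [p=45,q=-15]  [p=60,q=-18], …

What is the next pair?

P: 0, 5, 12, 21, 32, 45, 60 → 77 (differences are 5, 7, 9, … (increasing by 2 each time)).
Q goes -12, -11, -14, -13, -16, -15, -18 → -17 (alternating steps +1, −3, +1, −3, …).
So the next pair is [p=77,q=-17].

[p=77,q=-17]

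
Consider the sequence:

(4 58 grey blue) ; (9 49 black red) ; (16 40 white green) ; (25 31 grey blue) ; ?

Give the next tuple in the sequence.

For the first value, perfect squares: 2², 3², 4², …: 4, 9, 16, 25 → 36.
Second value goes 58, 49, 40, 31 → 22 (−9 each step).
For the shade, repeats grey → black → white: grey, black, white, grey → black.
Colour: blue, red, green, blue → red (repeats blue → red → green).
Combining the parts gives (36 22 black red).

(36 22 black red)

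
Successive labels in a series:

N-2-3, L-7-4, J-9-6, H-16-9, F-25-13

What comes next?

Letter goes N, L, J, H, F → D (letters move back 2 places in the alphabet).
Second component: 2, 7, 9, 16, 25 → 41 (each term is the sum of the two before it).
Third component: differences are 1, 2, 3, … (increasing by 1 each time); 3, 4, 6, 9, 13 → 18.
Combining the parts gives D-41-18.

D-41-18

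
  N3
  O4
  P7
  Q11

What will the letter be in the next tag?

Letter — letters move forward 1 place in the alphabet: N, O, P, Q → R.
Second component: 3, 4, 7, 11 → 18 (each term is the sum of the two before it).

R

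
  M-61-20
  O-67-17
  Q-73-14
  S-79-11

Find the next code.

U-85-8

Letter — letters move forward 2 places in the alphabet: M, O, Q, S → U.
Second component goes 61, 67, 73, 79 → 85 (+6 each step).
For the third component, −3 each step: 20, 17, 14, 11 → 8.
Putting it together: U-85-8.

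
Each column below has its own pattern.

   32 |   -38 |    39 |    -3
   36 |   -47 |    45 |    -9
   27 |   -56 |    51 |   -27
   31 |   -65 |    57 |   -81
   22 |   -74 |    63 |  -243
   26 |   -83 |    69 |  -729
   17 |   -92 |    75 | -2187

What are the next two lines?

First component: alternating steps +4, −9, +4, −9, …; 32, 36, 27, 31, 22, 26, 17 → 21 → 12.
Second component: −9 each step, so -38, -47, -56, -65, -74, -83, -92 → -101 → -110.
Third component: 39, 45, 51, 57, 63, 69, 75 → 81 → 87 (+6 each step).
Fourth component: ×3 each step, so -3, -9, -27, -81, -243, -729, -2187 → -6561 → -19683.
Putting the parts together: 21  -101  81  -6561 and then 12  -110  87  -19683.

21  -101  81  -6561; 12  -110  87  -19683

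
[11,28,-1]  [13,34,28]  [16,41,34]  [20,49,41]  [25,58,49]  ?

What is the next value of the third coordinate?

Second coordinate: differences are 6, 7, 8, … (increasing by 1 each time), so 28, 34, 41, 49, 58 → 68.
Third coordinate: always the previous value of the second coordinate, so -1, 28, 34, 41, 49 → 58.

58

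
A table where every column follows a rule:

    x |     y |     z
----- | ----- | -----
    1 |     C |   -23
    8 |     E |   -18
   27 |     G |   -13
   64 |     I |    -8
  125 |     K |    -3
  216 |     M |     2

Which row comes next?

Column x goes 1, 8, 27, 64, 125, 216 → 343 (perfect cubes: 1³, 2³, 3³, …).
For the column y, letters move forward 2 places in the alphabet: C, E, G, I, K, M → O.
Column z: +5 each step, so -23, -18, -13, -8, -3, 2 → 7.
Putting it together: 343  O  7.

343  O  7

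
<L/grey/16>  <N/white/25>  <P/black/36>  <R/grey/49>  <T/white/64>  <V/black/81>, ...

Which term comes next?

Letter — letters move forward 2 places in the alphabet: L, N, P, R, T, V → X.
Shade: repeats grey → white → black, so grey, white, black, grey, white, black → grey.
Third slot goes 16, 25, 36, 49, 64, 81 → 100 (perfect squares: 4², 5², 6², …).
So the next term is <X/grey/100>.

<X/grey/100>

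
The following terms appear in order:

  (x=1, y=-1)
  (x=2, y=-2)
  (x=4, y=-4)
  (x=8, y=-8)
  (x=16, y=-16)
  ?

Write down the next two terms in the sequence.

X: 1, 2, 4, 8, 16 → 32 → 64 (×2 each step).
Y goes -1, -2, -4, -8, -16 → -32 → -64 (always the negative of the x).
So the next two terms are (x=32, y=-32) and (x=64, y=-64).

(x=32, y=-32), (x=64, y=-64)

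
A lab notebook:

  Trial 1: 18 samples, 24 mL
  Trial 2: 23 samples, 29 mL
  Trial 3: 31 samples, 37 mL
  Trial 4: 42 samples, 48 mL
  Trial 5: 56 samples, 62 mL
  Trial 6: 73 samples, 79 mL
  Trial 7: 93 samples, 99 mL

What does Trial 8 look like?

Samples: 18, 23, 31, 42, 56, 73, 93 → 116 (differences are 5, 8, 11, … (increasing by 3 each time)).
For the mL, always 6 more than the samples: 24, 29, 37, 48, 62, 79, 99 → 122.
So the next line is 116 samples, 122 mL.

116 samples, 122 mL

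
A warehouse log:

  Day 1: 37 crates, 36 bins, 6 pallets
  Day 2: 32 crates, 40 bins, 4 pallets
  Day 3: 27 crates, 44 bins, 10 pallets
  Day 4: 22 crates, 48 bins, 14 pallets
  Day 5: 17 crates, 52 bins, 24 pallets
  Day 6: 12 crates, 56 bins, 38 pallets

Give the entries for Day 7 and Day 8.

7 crates, 60 bins, 62 pallets; 2 crates, 64 bins, 100 pallets

Crates: −5 each step; 37, 32, 27, 22, 17, 12 → 7 → 2.
For the bins, +4 each step: 36, 40, 44, 48, 52, 56 → 60 → 64.
Pallets: each term is the sum of the two before it; 6, 4, 10, 14, 24, 38 → 62 → 100.
Putting the parts together: 7 crates, 60 bins, 62 pallets and then 2 crates, 64 bins, 100 pallets.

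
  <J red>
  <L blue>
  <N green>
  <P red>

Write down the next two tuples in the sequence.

For the letter, letters move forward 2 places in the alphabet: J, L, N, P → R → T.
For the colour, repeats red → blue → green: red, blue, green, red → blue → green.
Putting the parts together: <R blue> and then <T green>.

<R blue>, <T green>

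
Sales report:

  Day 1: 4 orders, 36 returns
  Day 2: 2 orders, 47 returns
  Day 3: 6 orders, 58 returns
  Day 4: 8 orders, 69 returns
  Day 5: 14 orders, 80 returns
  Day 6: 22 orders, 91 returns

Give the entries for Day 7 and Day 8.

Orders — each term is the sum of the two before it: 4, 2, 6, 8, 14, 22 → 36 → 58.
Returns: 36, 47, 58, 69, 80, 91 → 102 → 113 (+11 each step).
So the next two lines are 36 orders, 102 returns and 58 orders, 113 returns.

36 orders, 102 returns; 58 orders, 113 returns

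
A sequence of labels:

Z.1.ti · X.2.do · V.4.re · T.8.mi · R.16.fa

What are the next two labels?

Letter: letters move back 2 places in the alphabet, so Z, X, V, T, R → P → N.
Second component — ×2 each step: 1, 2, 4, 8, 16 → 32 → 64.
Note — runs through the solfège scale do→ti: ti, do, re, mi, fa → sol → la.
Putting the parts together: P.32.sol and then N.64.la.

P.32.sol then N.64.la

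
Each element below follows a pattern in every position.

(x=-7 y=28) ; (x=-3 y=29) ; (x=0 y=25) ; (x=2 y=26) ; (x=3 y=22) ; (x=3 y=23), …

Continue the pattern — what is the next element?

X: -7, -3, 0, 2, 3, 3 → 2 (differences are 4, 3, 2, … (decreasing by 1 each time)).
Y: alternating steps +1, −4, +1, −4, …; 28, 29, 25, 26, 22, 23 → 19.
So the next element is (x=2 y=19).

(x=2 y=19)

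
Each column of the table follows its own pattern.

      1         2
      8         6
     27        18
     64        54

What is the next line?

125  162

First component — perfect cubes: 1³, 2³, 3³, …: 1, 8, 27, 64 → 125.
Second component: 2, 6, 18, 54 → 162 (×3 each step).
Combining the parts gives 125  162.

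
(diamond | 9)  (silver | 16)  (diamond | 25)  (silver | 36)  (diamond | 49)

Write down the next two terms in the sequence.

(silver | 64), (diamond | 81)

Rank goes diamond, silver, diamond, silver, diamond → silver → diamond (alternates diamond ↔ silver).
Second component: perfect squares: 3², 4², 5², …, so 9, 16, 25, 36, 49 → 64 → 81.
Putting the parts together: (silver | 64) and then (diamond | 81).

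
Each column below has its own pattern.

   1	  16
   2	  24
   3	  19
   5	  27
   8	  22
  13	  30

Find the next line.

First component: each term is the sum of the two before it, so 1, 2, 3, 5, 8, 13 → 21.
Second component — alternating steps +8, −5, +8, −5, …: 16, 24, 19, 27, 22, 30 → 25.
Combining the parts gives 21  25.

21  25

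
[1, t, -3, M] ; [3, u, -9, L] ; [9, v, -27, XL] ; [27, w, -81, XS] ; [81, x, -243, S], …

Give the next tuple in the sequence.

[243, y, -729, M]

First coordinate — ×3 each step: 1, 3, 9, 27, 81 → 243.
For the letter, letters move forward 1 place in the alphabet: t, u, v, w, x → y.
Third coordinate: ×3 each step, so -3, -9, -27, -81, -243 → -729.
Size: runs through clothing sizes XS→XL; M, L, XL, XS, S → M.
Putting it together: [243, y, -729, M].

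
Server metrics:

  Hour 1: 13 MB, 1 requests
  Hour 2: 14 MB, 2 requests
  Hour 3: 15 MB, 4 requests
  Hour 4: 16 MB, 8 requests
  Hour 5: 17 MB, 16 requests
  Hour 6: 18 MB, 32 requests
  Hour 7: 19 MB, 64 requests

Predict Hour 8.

20 MB, 128 requests

MB: 13, 14, 15, 16, 17, 18, 19 → 20 (+1 each step).
Requests: ×2 each step; 1, 2, 4, 8, 16, 32, 64 → 128.
So the next line is 20 MB, 128 requests.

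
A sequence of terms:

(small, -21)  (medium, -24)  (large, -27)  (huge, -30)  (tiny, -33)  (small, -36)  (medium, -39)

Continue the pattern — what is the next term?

(large, -42)

Size — repeats small → medium → large → huge → tiny: small, medium, large, huge, tiny, small, medium → large.
Second part goes -21, -24, -27, -30, -33, -36, -39 → -42 (−3 each step).
Combining the parts gives (large, -42).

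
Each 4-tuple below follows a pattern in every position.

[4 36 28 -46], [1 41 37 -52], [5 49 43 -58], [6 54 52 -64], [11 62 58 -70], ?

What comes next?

First entry: 4, 1, 5, 6, 11 → 17 (each term is the sum of the two before it).
Second entry: alternating steps +5, +8, +5, +8, …; 36, 41, 49, 54, 62 → 67.
Third entry: alternating steps +9, +6, +9, +6, …; 28, 37, 43, 52, 58 → 67.
Fourth entry: -46, -52, -58, -64, -70 → -76 (−6 each step).
So the next 4-tuple is [17 67 67 -76].

[17 67 67 -76]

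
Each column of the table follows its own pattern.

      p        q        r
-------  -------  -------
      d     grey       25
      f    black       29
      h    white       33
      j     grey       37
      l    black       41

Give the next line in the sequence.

n  white  45

Column p — letters move forward 2 places in the alphabet: d, f, h, j, l → n.
Column q goes grey, black, white, grey, black → white (repeats grey → black → white).
For the column r, +4 each step: 25, 29, 33, 37, 41 → 45.
Putting it together: n  white  45.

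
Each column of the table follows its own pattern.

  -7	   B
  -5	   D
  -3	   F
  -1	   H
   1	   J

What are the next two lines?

First component: +2 each step, so -7, -5, -3, -1, 1 → 3 → 5.
Letter: letters move forward 2 places in the alphabet, so B, D, F, H, J → L → N.
Putting the parts together: 3  L and then 5  N.

3  L; 5  N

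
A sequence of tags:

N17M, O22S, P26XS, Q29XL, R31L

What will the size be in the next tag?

Letter — letters move forward 1 place in the alphabet: N, O, P, Q, R → S.
Second component — differences are 5, 4, 3, … (decreasing by 1 each time): 17, 22, 26, 29, 31 → 32.
Size: runs backward through clothing sizes XS→XL, so M, S, XS, XL, L → M.

M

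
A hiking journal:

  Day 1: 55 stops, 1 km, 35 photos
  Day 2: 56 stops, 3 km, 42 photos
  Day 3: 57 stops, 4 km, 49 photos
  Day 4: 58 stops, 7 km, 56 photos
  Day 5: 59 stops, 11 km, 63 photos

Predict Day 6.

Stops goes 55, 56, 57, 58, 59 → 60 (+1 each step).
Km: each term is the sum of the two before it, so 1, 3, 4, 7, 11 → 18.
Photos goes 35, 42, 49, 56, 63 → 70 (+7 each step).
Putting it together: 60 stops, 18 km, 70 photos.

60 stops, 18 km, 70 photos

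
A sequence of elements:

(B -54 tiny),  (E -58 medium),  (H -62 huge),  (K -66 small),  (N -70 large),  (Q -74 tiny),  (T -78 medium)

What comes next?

(W -82 huge)

Letter goes B, E, H, K, N, Q, T → W (letters move forward 3 places in the alphabet).
Second slot — −4 each step: -54, -58, -62, -66, -70, -74, -78 → -82.
Size: tiny, medium, huge, small, large, tiny, medium → huge (repeats tiny → medium → huge → small → large).
Putting it together: (W -82 huge).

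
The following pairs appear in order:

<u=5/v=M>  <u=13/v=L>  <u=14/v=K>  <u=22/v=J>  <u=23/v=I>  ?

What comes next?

U — alternating steps +8, +1, +8, +1, …: 5, 13, 14, 22, 23 → 31.
V: M, L, K, J, I → H (letters move back 1 place in the alphabet).
Putting it together: <u=31/v=H>.

<u=31/v=H>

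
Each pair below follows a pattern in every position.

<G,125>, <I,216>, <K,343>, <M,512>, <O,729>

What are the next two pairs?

<Q,1000>, <S,1331>

Letter: G, I, K, M, O → Q → S (letters move forward 2 places in the alphabet).
Second part: perfect cubes: 5³, 6³, 7³, …, so 125, 216, 343, 512, 729 → 1000 → 1331.
Putting the parts together: <Q,1000> and then <S,1331>.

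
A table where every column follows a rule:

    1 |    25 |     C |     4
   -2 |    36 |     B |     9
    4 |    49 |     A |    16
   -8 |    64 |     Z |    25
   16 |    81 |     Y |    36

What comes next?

First component: ×(-2) each step, so 1, -2, 4, -8, 16 → -32.
Second component — perfect squares: 5², 6², 7², …: 25, 36, 49, 64, 81 → 100.
Letter: C, B, A, Z, Y → X (letters move back 1 place in the alphabet, wrapping A→Z).
Fourth component: 4, 9, 16, 25, 36 → 49 (perfect squares: 2², 3², 4², …).
Putting it together: -32  100  X  49.

-32  100  X  49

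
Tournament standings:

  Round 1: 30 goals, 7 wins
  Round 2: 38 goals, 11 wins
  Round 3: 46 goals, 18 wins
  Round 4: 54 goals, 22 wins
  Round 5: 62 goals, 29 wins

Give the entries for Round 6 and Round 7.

For the goals, +8 each step: 30, 38, 46, 54, 62 → 70 → 78.
Wins goes 7, 11, 18, 22, 29 → 33 → 40 (alternating steps +4, +7, +4, +7, …).
So the next two lines are 70 goals, 33 wins and 78 goals, 40 wins.

70 goals, 33 wins; 78 goals, 40 wins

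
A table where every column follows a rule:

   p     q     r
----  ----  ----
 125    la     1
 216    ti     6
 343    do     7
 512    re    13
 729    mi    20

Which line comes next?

1000  fa  33

Column p — perfect cubes: 5³, 6³, 7³, …: 125, 216, 343, 512, 729 → 1000.
Column q: runs through the solfège scale do→ti, so la, ti, do, re, mi → fa.
Column r goes 1, 6, 7, 13, 20 → 33 (each term is the sum of the two before it).
Putting it together: 1000  fa  33.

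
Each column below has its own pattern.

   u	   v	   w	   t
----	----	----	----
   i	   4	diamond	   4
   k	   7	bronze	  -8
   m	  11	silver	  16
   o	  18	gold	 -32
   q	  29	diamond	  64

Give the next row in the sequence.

s  47  bronze  -128

Column u — letters move forward 2 places in the alphabet: i, k, m, o, q → s.
Column v: 4, 7, 11, 18, 29 → 47 (each term is the sum of the two before it).
Column w: repeats diamond → bronze → silver → gold, so diamond, bronze, silver, gold, diamond → bronze.
Column t: ×(-2) each step, so 4, -8, 16, -32, 64 → -128.
So the next row is s  47  bronze  -128.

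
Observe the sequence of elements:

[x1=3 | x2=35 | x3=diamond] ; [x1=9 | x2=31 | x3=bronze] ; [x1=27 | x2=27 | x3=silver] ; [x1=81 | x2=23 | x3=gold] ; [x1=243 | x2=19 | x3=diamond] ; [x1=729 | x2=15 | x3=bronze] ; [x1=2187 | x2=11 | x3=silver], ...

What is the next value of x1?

6561

For the x1, ×3 each step: 3, 9, 27, 81, 243, 729, 2187 → 6561.
X2: 35, 31, 27, 23, 19, 15, 11 → 7 (−4 each step).
X3 — repeats diamond → bronze → silver → gold: diamond, bronze, silver, gold, diamond, bronze, silver → gold.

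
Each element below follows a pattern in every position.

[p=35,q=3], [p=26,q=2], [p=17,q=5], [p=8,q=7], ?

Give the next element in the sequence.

P — −9 each step: 35, 26, 17, 8 → -1.
Q — each term is the sum of the two before it: 3, 2, 5, 7 → 12.
Putting it together: [p=-1,q=12].

[p=-1,q=12]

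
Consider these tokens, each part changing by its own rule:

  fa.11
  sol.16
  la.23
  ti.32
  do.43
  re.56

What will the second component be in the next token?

71

Second component: differences are 5, 7, 9, … (increasing by 2 each time); 11, 16, 23, 32, 43, 56 → 71.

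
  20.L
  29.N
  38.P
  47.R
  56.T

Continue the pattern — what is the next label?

First component: +9 each step; 20, 29, 38, 47, 56 → 65.
Letter: letters move forward 2 places in the alphabet; L, N, P, R, T → V.
So the next label is 65.V.

65.V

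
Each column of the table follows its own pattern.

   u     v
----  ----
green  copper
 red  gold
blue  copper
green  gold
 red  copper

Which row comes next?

blue  gold

For the column u, repeats green → red → blue: green, red, blue, green, red → blue.
Column v: copper, gold, copper, gold, copper → gold (alternates copper ↔ gold).
Combining the parts gives blue  gold.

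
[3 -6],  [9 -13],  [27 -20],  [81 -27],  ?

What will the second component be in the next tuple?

-34

Second component: −7 each step; -6, -13, -20, -27 → -34.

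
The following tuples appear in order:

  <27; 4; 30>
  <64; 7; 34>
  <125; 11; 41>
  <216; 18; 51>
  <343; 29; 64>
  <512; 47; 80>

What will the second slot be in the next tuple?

Second slot goes 4, 7, 11, 18, 29, 47 → 76 (each term is the sum of the two before it).

76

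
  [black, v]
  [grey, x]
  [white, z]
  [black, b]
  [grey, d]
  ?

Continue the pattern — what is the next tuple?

[white, f]

For the shade, repeats black → grey → white: black, grey, white, black, grey → white.
Letter: letters move forward 2 places in the alphabet, wrapping Z→A; v, x, z, b, d → f.
So the next tuple is [white, f].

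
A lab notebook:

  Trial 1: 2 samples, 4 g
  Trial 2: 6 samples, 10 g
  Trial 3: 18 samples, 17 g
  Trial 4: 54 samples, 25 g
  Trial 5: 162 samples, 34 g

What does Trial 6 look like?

486 samples, 44 g

Samples: 2, 6, 18, 54, 162 → 486 (×3 each step).
G goes 4, 10, 17, 25, 34 → 44 (differences are 6, 7, 8, … (increasing by 1 each time)).
So the next record is 486 samples, 44 g.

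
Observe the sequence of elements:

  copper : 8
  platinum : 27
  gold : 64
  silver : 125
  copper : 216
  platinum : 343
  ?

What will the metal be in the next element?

gold

Metal: repeats copper → platinum → gold → silver, so copper, platinum, gold, silver, copper, platinum → gold.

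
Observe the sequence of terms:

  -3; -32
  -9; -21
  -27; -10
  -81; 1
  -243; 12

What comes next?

-729; 23

For the first part, ×3 each step: -3, -9, -27, -81, -243 → -729.
Second part goes -32, -21, -10, 1, 12 → 23 (+11 each step).
So the next term is -729; 23.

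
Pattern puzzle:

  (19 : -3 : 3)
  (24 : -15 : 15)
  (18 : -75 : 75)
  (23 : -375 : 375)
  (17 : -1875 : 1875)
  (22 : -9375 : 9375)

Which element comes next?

(16 : -46875 : 46875)

First component: alternating steps +5, −6, +5, −6, …; 19, 24, 18, 23, 17, 22 → 16.
For the second component, ×5 each step: -3, -15, -75, -375, -1875, -9375 → -46875.
Third component: always the negative of the second component; 3, 15, 75, 375, 1875, 9375 → 46875.
Combining the parts gives (16 : -46875 : 46875).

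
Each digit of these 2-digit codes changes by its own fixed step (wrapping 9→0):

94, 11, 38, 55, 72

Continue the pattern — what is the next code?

First digit — +2 each step, mod 10: 9, 1, 3, 5, 7 → 9.
Second digit goes 4, 1, 8, 5, 2 → 9 (−3 each step, mod 10).
Putting it together: 99.

99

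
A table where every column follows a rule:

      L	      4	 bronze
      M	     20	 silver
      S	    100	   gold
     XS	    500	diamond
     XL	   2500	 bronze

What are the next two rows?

L  12500  silver; M  62500  gold

Size: runs backward through clothing sizes XS→XL, so L, M, S, XS, XL → L → M.
Second component goes 4, 20, 100, 500, 2500 → 12500 → 62500 (×5 each step).
Rank: repeats bronze → silver → gold → diamond, so bronze, silver, gold, diamond, bronze → silver → gold.
So the next two rows are L  12500  silver and M  62500  gold.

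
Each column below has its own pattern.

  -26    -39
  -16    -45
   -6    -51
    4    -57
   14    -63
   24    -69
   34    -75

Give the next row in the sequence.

44  -81

First component: +10 each step, so -26, -16, -6, 4, 14, 24, 34 → 44.
Second component: −6 each step, so -39, -45, -51, -57, -63, -69, -75 → -81.
So the next row is 44  -81.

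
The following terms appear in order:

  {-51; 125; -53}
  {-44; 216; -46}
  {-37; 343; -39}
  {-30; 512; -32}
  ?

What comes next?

First component: -51, -44, -37, -30 → -23 (+7 each step).
Second component: perfect cubes: 5³, 6³, 7³, …; 125, 216, 343, 512 → 729.
Third component goes -53, -46, -39, -32 → -25 (always 2 less than the first component).
Putting it together: {-23; 729; -25}.

{-23; 729; -25}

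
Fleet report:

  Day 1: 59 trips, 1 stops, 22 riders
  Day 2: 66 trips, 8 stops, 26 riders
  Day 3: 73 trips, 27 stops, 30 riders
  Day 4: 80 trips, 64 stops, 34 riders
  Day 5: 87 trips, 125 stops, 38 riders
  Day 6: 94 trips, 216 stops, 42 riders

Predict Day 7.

Trips: +7 each step, so 59, 66, 73, 80, 87, 94 → 101.
Stops: 1, 8, 27, 64, 125, 216 → 343 (perfect cubes: 1³, 2³, 3³, …).
Riders — +4 each step: 22, 26, 30, 34, 38, 42 → 46.
So the next line is 101 trips, 343 stops, 46 riders.

101 trips, 343 stops, 46 riders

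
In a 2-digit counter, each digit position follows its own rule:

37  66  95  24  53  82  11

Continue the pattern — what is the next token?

40

First digit: +3 each step, mod 10, so 3, 6, 9, 2, 5, 8, 1 → 4.
Second digit goes 7, 6, 5, 4, 3, 2, 1 → 0 (−1 each step, mod 10).
So the next token is 40.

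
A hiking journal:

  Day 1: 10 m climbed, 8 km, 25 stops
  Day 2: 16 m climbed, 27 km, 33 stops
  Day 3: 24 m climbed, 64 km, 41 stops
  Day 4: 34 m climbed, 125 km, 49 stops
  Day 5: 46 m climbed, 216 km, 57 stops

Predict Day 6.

For the m climbed, differences are 6, 8, 10, … (increasing by 2 each time): 10, 16, 24, 34, 46 → 60.
For the km, perfect cubes: 2³, 3³, 4³, …: 8, 27, 64, 125, 216 → 343.
Stops: 25, 33, 41, 49, 57 → 65 (+8 each step).
Putting it together: 60 m climbed, 343 km, 65 stops.

60 m climbed, 343 km, 65 stops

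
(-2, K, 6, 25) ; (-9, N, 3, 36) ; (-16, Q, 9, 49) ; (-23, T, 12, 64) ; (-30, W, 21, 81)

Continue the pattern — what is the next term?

(-37, Z, 33, 100)

First slot: −7 each step; -2, -9, -16, -23, -30 → -37.
Letter: letters move forward 3 places in the alphabet, so K, N, Q, T, W → Z.
Third slot: each term is the sum of the two before it, so 6, 3, 9, 12, 21 → 33.
Fourth slot: 25, 36, 49, 64, 81 → 100 (perfect squares: 5², 6², 7², …).
Putting it together: (-37, Z, 33, 100).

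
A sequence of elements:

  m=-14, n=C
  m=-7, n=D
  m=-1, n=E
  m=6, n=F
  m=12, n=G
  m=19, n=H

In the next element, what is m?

25

M goes -14, -7, -1, 6, 12, 19 → 25 (alternating steps +7, +6, +7, +6, …).
N goes C, D, E, F, G, H → I (letters move forward 1 place in the alphabet).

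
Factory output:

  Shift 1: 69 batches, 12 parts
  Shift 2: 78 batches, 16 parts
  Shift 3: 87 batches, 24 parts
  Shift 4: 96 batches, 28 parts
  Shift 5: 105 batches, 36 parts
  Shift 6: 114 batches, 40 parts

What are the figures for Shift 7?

123 batches, 48 parts

Batches — +9 each step: 69, 78, 87, 96, 105, 114 → 123.
Parts — alternating steps +4, +8, +4, +8, …: 12, 16, 24, 28, 36, 40 → 48.
Combining the parts gives 123 batches, 48 parts.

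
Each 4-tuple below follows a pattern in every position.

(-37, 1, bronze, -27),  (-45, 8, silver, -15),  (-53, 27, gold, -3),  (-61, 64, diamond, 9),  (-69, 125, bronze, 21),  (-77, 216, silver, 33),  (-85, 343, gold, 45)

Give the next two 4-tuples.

First coordinate: −8 each step; -37, -45, -53, -61, -69, -77, -85 → -93 → -101.
Second coordinate goes 1, 8, 27, 64, 125, 216, 343 → 512 → 729 (perfect cubes: 1³, 2³, 3³, …).
Rank — repeats bronze → silver → gold → diamond: bronze, silver, gold, diamond, bronze, silver, gold → diamond → bronze.
Fourth coordinate — +12 each step: -27, -15, -3, 9, 21, 33, 45 → 57 → 69.
So the next two 4-tuples are (-93, 512, diamond, 57) and (-101, 729, bronze, 69).

(-93, 512, diamond, 57), (-101, 729, bronze, 69)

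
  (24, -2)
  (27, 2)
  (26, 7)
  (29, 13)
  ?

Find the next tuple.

(28, 20)

First value — alternating steps +3, −1, +3, −1, …: 24, 27, 26, 29 → 28.
For the second value, differences are 4, 5, 6, … (increasing by 1 each time): -2, 2, 7, 13 → 20.
Combining the parts gives (28, 20).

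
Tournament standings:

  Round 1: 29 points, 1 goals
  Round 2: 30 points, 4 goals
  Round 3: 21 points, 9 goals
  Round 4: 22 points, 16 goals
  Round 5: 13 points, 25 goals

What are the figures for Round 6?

Points — alternating steps +1, −9, +1, −9, …: 29, 30, 21, 22, 13 → 14.
Goals: perfect squares: 1², 2², 3², …, so 1, 4, 9, 16, 25 → 36.
Combining the parts gives 14 points, 36 goals.

14 points, 36 goals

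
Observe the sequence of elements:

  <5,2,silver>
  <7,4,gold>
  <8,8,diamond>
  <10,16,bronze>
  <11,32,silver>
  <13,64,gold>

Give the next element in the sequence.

First coordinate — alternating steps +2, +1, +2, +1, …: 5, 7, 8, 10, 11, 13 → 14.
Second coordinate: 2, 4, 8, 16, 32, 64 → 128 (×2 each step).
Rank: silver, gold, diamond, bronze, silver, gold → diamond (repeats silver → gold → diamond → bronze).
Combining the parts gives <14,128,diamond>.

<14,128,diamond>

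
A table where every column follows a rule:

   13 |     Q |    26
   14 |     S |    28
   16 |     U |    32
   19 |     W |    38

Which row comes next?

23  Y  46

First component: 13, 14, 16, 19 → 23 (differences are 1, 2, 3, … (increasing by 1 each time)).
Letter: letters move forward 2 places in the alphabet, so Q, S, U, W → Y.
Third component: always 2 × the first component; 26, 28, 32, 38 → 46.
Combining the parts gives 23  Y  46.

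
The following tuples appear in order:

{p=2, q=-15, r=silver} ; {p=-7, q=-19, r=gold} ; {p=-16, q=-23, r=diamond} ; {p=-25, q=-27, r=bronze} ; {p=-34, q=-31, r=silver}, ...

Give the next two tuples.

P — −9 each step: 2, -7, -16, -25, -34 → -43 → -52.
Q — −4 each step: -15, -19, -23, -27, -31 → -35 → -39.
R: repeats silver → gold → diamond → bronze; silver, gold, diamond, bronze, silver → gold → diamond.
So the next two tuples are {p=-43, q=-35, r=gold} and {p=-52, q=-39, r=diamond}.

{p=-43, q=-35, r=gold}, {p=-52, q=-39, r=diamond}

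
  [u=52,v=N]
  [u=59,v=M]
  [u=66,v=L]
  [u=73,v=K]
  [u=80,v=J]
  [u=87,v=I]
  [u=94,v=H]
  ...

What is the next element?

For the u, +7 each step: 52, 59, 66, 73, 80, 87, 94 → 101.
For the v, letters move back 1 place in the alphabet: N, M, L, K, J, I, H → G.
So the next element is [u=101,v=G].

[u=101,v=G]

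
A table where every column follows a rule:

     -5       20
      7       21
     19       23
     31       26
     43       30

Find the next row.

First component: -5, 7, 19, 31, 43 → 55 (+12 each step).
Second component: 20, 21, 23, 26, 30 → 35 (differences are 1, 2, 3, … (increasing by 1 each time)).
Combining the parts gives 55  35.

55  35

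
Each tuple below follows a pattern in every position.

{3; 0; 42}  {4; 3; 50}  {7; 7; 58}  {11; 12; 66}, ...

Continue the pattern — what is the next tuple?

{18; 18; 74}

First component: 3, 4, 7, 11 → 18 (each term is the sum of the two before it).
For the second component, differences are 3, 4, 5, … (increasing by 1 each time): 0, 3, 7, 12 → 18.
Third component goes 42, 50, 58, 66 → 74 (+8 each step).
Putting it together: {18; 18; 74}.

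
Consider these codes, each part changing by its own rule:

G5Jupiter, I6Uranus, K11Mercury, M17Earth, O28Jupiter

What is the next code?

Q45Uranus

Letter goes G, I, K, M, O → Q (letters move forward 2 places in the alphabet).
For the second component, each term is the sum of the two before it: 5, 6, 11, 17, 28 → 45.
Planet: Jupiter, Uranus, Mercury, Earth, Jupiter → Uranus (repeats Jupiter → Uranus → Mercury → Earth).
Putting it together: Q45Uranus.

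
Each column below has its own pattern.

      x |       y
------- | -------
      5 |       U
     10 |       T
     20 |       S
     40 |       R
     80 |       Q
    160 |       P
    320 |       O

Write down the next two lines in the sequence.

640  N; 1280  M

Column x goes 5, 10, 20, 40, 80, 160, 320 → 640 → 1280 (×2 each step).
Column y goes U, T, S, R, Q, P, O → N → M (letters move back 1 place in the alphabet).
Putting the parts together: 640  N and then 1280  M.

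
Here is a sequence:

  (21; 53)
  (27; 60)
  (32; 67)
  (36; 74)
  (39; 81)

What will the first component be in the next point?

41

First component — differences are 6, 5, 4, … (decreasing by 1 each time): 21, 27, 32, 36, 39 → 41.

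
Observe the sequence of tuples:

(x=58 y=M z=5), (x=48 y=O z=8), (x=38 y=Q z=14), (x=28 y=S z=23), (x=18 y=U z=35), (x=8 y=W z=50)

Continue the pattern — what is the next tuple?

X goes 58, 48, 38, 28, 18, 8 → -2 (−10 each step).
For the y, letters move forward 2 places in the alphabet: M, O, Q, S, U, W → Y.
Z — differences are 3, 6, 9, … (increasing by 3 each time): 5, 8, 14, 23, 35, 50 → 68.
Combining the parts gives (x=-2 y=Y z=68).

(x=-2 y=Y z=68)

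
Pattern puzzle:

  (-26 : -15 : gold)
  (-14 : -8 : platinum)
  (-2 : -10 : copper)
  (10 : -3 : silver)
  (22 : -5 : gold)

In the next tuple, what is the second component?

2

Second component — alternating steps +7, −2, +7, −2, …: -15, -8, -10, -3, -5 → 2.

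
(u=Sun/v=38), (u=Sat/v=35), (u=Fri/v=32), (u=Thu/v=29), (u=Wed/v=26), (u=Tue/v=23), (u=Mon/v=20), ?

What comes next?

U — runs backward through the weekdays Mon→Sun: Sun, Sat, Fri, Thu, Wed, Tue, Mon → Sun.
V goes 38, 35, 32, 29, 26, 23, 20 → 17 (−3 each step).
Putting it together: (u=Sun/v=17).

(u=Sun/v=17)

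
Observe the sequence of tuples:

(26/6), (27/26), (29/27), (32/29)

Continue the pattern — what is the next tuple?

First component: 26, 27, 29, 32 → 36 (differences are 1, 2, 3, … (increasing by 1 each time)).
Second component: always the previous value of the first component, so 6, 26, 27, 29 → 32.
So the next tuple is (36/32).

(36/32)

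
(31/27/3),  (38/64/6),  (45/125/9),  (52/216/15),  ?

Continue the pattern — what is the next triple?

(59/343/24)

First value — +7 each step: 31, 38, 45, 52 → 59.
Second value: perfect cubes: 3³, 4³, 5³, …, so 27, 64, 125, 216 → 343.
Third value: each term is the sum of the two before it; 3, 6, 9, 15 → 24.
Combining the parts gives (59/343/24).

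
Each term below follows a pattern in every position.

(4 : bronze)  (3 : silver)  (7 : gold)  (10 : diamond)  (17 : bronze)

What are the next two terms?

First value — each term is the sum of the two before it: 4, 3, 7, 10, 17 → 27 → 44.
For the rank, repeats bronze → silver → gold → diamond: bronze, silver, gold, diamond, bronze → silver → gold.
Putting the parts together: (27 : silver) and then (44 : gold).

(27 : silver), (44 : gold)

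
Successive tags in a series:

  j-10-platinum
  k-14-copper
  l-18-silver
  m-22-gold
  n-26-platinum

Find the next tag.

Letter: letters move forward 1 place in the alphabet, so j, k, l, m, n → o.
Second component — +4 each step: 10, 14, 18, 22, 26 → 30.
Metal: repeats platinum → copper → silver → gold; platinum, copper, silver, gold, platinum → copper.
Putting it together: o-30-copper.

o-30-copper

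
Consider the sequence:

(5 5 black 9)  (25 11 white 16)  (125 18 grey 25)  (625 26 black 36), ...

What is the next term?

First entry — ×5 each step: 5, 25, 125, 625 → 3125.
Second entry — differences are 6, 7, 8, … (increasing by 1 each time): 5, 11, 18, 26 → 35.
Shade: repeats black → white → grey, so black, white, grey, black → white.
Fourth entry: perfect squares: 3², 4², 5², …; 9, 16, 25, 36 → 49.
So the next term is (3125 35 white 49).

(3125 35 white 49)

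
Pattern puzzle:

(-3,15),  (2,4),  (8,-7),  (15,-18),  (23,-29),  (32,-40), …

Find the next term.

First value: differences are 5, 6, 7, … (increasing by 1 each time); -3, 2, 8, 15, 23, 32 → 42.
Second value — −11 each step: 15, 4, -7, -18, -29, -40 → -51.
Combining the parts gives (42,-51).

(42,-51)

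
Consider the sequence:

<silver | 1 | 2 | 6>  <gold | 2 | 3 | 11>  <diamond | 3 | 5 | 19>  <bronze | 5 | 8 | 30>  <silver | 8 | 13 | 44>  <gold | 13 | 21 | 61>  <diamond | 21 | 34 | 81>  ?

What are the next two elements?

Rank: silver, gold, diamond, bronze, silver, gold, diamond → bronze → silver (repeats silver → gold → diamond → bronze).
Second entry: each term is the sum of the two before it; 1, 2, 3, 5, 8, 13, 21 → 34 → 55.
Third entry: 2, 3, 5, 8, 13, 21, 34 → 55 → 89 (each term is the sum of the two before it).
Fourth entry: differences are 5, 8, 11, … (increasing by 3 each time); 6, 11, 19, 30, 44, 61, 81 → 104 → 130.
Putting the parts together: <bronze | 34 | 55 | 104> and then <silver | 55 | 89 | 130>.

<bronze | 34 | 55 | 104>, <silver | 55 | 89 | 130>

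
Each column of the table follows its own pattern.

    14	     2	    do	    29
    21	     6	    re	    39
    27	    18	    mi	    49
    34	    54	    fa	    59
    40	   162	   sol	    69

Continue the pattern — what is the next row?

For the first component, alternating steps +7, +6, +7, +6, …: 14, 21, 27, 34, 40 → 47.
For the second component, ×3 each step: 2, 6, 18, 54, 162 → 486.
Note — runs through the solfège scale do→ti: do, re, mi, fa, sol → la.
Fourth component — +10 each step: 29, 39, 49, 59, 69 → 79.
So the next row is 47  486  la  79.

47  486  la  79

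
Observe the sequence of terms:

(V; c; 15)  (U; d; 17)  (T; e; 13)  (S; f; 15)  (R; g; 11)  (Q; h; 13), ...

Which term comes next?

(P; i; 9)

For the first letter, letters move back 1 place in the alphabet: V, U, T, S, R, Q → P.
Second letter: letters move forward 1 place in the alphabet; c, d, e, f, g, h → i.
Third entry: 15, 17, 13, 15, 11, 13 → 9 (alternating steps +2, −4, +2, −4, …).
Putting it together: (P; i; 9).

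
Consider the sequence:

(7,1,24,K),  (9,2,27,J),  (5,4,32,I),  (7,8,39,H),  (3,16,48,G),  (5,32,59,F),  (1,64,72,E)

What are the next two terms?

(3,128,87,D), (-1,256,104,C)

First slot: alternating steps +2, −4, +2, −4, …, so 7, 9, 5, 7, 3, 5, 1 → 3 → -1.
Second slot: 1, 2, 4, 8, 16, 32, 64 → 128 → 256 (×2 each step).
Third slot — differences are 3, 5, 7, … (increasing by 2 each time): 24, 27, 32, 39, 48, 59, 72 → 87 → 104.
Letter: K, J, I, H, G, F, E → D → C (letters move back 1 place in the alphabet).
So the next two terms are (3,128,87,D) and (-1,256,104,C).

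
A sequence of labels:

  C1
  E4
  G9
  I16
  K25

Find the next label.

Letter goes C, E, G, I, K → M (letters move forward 2 places in the alphabet).
Second component goes 1, 4, 9, 16, 25 → 36 (perfect squares: 1², 2², 3², …).
Combining the parts gives M36.

M36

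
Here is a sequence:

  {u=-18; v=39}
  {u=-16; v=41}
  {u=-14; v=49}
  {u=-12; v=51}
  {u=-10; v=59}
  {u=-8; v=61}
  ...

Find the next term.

U: +2 each step, so -18, -16, -14, -12, -10, -8 → -6.
V: 39, 41, 49, 51, 59, 61 → 69 (alternating steps +2, +8, +2, +8, …).
Putting it together: {u=-6; v=69}.

{u=-6; v=69}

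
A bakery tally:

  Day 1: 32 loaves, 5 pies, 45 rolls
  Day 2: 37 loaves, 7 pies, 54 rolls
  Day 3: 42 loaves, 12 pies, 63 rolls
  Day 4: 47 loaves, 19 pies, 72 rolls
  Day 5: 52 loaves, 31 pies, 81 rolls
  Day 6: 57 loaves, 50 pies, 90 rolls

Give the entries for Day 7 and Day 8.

62 loaves, 81 pies, 99 rolls; 67 loaves, 131 pies, 108 rolls

For the loaves, +5 each step: 32, 37, 42, 47, 52, 57 → 62 → 67.
For the pies, each term is the sum of the two before it: 5, 7, 12, 19, 31, 50 → 81 → 131.
Rolls — +9 each step: 45, 54, 63, 72, 81, 90 → 99 → 108.
So the next two lines are 62 loaves, 81 pies, 99 rolls and 67 loaves, 131 pies, 108 rolls.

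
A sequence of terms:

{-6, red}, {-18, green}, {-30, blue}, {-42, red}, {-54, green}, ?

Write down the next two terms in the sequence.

{-66, blue}, {-78, red}

First slot: −12 each step, so -6, -18, -30, -42, -54 → -66 → -78.
Colour — repeats red → green → blue: red, green, blue, red, green → blue → red.
So the next two terms are {-66, blue} and {-78, red}.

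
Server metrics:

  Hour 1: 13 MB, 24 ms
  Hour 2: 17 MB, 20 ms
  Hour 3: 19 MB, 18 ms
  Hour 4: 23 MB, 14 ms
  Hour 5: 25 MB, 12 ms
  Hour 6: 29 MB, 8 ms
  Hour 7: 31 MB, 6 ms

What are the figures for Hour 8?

MB — alternating steps +4, +2, +4, +2, …: 13, 17, 19, 23, 25, 29, 31 → 35.
Ms goes 24, 20, 18, 14, 12, 8, 6 → 2 (together with the MB always sums to 37).
So the next record is 35 MB, 2 ms.

35 MB, 2 ms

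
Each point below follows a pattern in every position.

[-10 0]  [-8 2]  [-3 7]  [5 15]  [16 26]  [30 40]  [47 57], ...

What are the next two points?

[67 77], [90 100]

First value: differences are 2, 5, 8, … (increasing by 3 each time); -10, -8, -3, 5, 16, 30, 47 → 67 → 90.
Second value — always 10 more than the first value: 0, 2, 7, 15, 26, 40, 57 → 77 → 100.
Putting the parts together: [67 77] and then [90 100].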